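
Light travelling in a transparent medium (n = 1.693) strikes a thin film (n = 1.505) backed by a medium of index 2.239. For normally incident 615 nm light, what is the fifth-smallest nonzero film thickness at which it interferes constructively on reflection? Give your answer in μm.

0.919 μm

Top surface (1.693 → 1.505): reflection off a lower-index medium gives no phase shift.
Ray reflecting at the bottom interface goes from n = 1.505 toward n = 2.239: a half-wave phase shift.
Exactly one π shift → a net half-wave offset.
So the condition for constructive reflection is 2 n t = (m + ½) λ.
The fifth-smallest nonzero thickness corresponds to m = 4: t = (m + ½) λ / (2 n) = 4.50 × 615 / (2 × 1.505) = 919 nm.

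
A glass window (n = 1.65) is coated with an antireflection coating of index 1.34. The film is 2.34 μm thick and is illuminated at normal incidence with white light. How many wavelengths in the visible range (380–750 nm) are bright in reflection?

8

Ray reflecting at the top interface goes from n = 1.0 toward n = 1.34: a half-wave phase shift.
Ray reflecting at the bottom interface goes from n = 1.34 toward n = 1.65: a half-wave phase shift.
Net: no relative phase inversion (both shifts match).
So the condition for constructive reflection is 2 n t = m λ.
λ = 2 n t / m = 6271 / m nm.
m=8: 784 nm (IR); m=9: 697 nm (visible); m=10: 627 nm (visible); m=11: 570 nm (visible); m=12: 523 nm (visible); m=13: 482 nm (visible); m=14: 448 nm (visible); m=15: 418 nm (visible); m=16: 392 nm (visible); m=17: 369 nm (UV).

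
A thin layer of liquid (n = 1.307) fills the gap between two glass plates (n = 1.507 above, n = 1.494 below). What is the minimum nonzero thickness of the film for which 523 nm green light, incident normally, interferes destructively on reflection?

At the upper boundary (n = 1.507 to n = 1.307) the reflected ray undergoes no phase shift.
At the lower boundary (n = 1.307 to n = 1.494) the reflected ray undergoes a half-wave phase shift.
Exactly one π shift → a net half-wave offset.
With one net inversion, destructive interference in reflection requires 2 n t = m λ.
Minimum nonzero at m = 1: t = λ / (2 n) = 523 / (2 × 1.307) = 200 nm.

200 nm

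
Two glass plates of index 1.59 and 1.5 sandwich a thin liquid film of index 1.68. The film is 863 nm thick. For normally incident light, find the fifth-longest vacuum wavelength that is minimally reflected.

Ray reflecting at the top interface goes from n = 1.59 toward n = 1.68: a half-wave phase shift.
At the lower boundary (n = 1.68 to n = 1.5) the reflected ray undergoes no phase shift.
The two reflections differ by half a wavelength.
With one net inversion, destructive interference in reflection requires 2 n t = m λ.
λ = 2 n t / m. The fifth-longest wavelength is m = 5: λ = 2 × 1.68 × 863 / 5.00 = 580 nm.

580 nm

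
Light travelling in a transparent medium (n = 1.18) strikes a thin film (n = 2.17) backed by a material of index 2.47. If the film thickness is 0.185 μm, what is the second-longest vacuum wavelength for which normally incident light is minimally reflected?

At the upper boundary (n = 1.18 to n = 2.17) the reflected ray undergoes a half-wave phase shift.
Bottom surface (2.17 → 2.47): reflection off a higher-index medium gives a half-wave phase shift.
Net: no relative phase inversion (both shifts match).
For minimum reflection here: 2 n t = (m + ½) λ.
λ = 2 n t / (m + ½). The second-longest wavelength is m = 1: λ = 2 × 2.17 × 185 / 1.50 = 535 nm.

535 nm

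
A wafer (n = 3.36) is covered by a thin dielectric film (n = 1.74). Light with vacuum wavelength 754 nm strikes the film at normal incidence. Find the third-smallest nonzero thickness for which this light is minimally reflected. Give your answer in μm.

Top surface (1.0 → 1.74): reflection off a higher-index medium gives a half-wave phase shift.
At the lower boundary (n = 1.74 to n = 3.36) the reflected ray undergoes a half-wave phase shift.
The two reflections carry the same phase change, so no net offset.
With no net inversion, destructive interference in reflection requires 2 n t = (m + ½) λ.
The third-smallest nonzero thickness corresponds to m = 2: t = (m + ½) λ / (2 n) = 2.50 × 754 / (2 × 1.74) = 542 nm.

0.542 μm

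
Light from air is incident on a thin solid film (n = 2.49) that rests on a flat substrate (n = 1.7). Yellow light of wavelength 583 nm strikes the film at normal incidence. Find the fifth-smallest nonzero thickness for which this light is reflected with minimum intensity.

585 nm

At the upper boundary (n = 1.0 to n = 2.49) the reflected ray undergoes a half-wave phase shift.
Ray reflecting at the bottom interface goes from n = 2.49 toward n = 1.7: no phase shift.
Exactly one π shift → a net half-wave offset.
For weak reflection here: 2 n t = m λ.
The fifth-smallest nonzero thickness corresponds to m = 5: t = m λ / (2 n) = 5.00 × 583 / (2 × 2.49) = 585 nm.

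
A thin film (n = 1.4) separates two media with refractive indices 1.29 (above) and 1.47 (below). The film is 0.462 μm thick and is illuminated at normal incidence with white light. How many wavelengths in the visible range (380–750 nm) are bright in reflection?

Ray reflecting at the top interface goes from n = 1.29 toward n = 1.4: a half-wave phase shift.
Ray reflecting at the bottom interface goes from n = 1.4 toward n = 1.47: a half-wave phase shift.
Net: no relative phase inversion (both shifts match).
With no net inversion, constructive interference in reflection requires 2 n t = m λ.
λ = 2 n t / m = 1294 / m nm.
m=1: 1294 nm (IR); m=2: 647 nm (visible); m=3: 431 nm (visible); m=4: 323 nm (UV).

2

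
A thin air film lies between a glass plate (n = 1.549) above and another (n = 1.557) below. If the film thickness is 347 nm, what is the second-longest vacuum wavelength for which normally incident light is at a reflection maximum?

463 nm

Top surface (1.549 → 1.0): reflection off a lower-index medium gives no phase shift.
Ray reflecting at the bottom interface goes from n = 1.0 toward n = 1.557: a half-wave phase shift.
Exactly one π shift → a net half-wave offset.
For strong reflection here: 2 n t = (m + ½) λ.
λ = 2 n t / (m + ½). The second-longest wavelength is m = 1: λ = 2 × 1.0 × 347 / 1.50 = 463 nm.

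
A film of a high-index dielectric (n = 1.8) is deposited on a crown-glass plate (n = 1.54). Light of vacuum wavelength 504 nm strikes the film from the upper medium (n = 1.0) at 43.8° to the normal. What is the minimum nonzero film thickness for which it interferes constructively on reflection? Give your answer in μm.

Top surface (1.0 → 1.8): reflection off a higher-index medium gives a half-wave phase shift.
At the lower boundary (n = 1.8 to n = 1.54) the reflected ray undergoes no phase shift.
Exactly one π shift → a net half-wave offset.
With one net inversion, constructive interference in reflection requires 2 n t cos θ_r = (m + ½) λ.
Snell's law: 1.0 sin 43.8° = 1.8 sin θ_r → sin θ_r = 0.385, cos θ_r = 0.923.
Minimum at m = 0: t = λ / (4 n cos θ_r) = 504 / (4 × 1.8 × 0.923) = 75.8 nm.

0.0758 μm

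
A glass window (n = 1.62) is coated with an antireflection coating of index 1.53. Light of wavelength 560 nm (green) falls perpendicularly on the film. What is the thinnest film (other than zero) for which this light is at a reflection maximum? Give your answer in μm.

0.183 μm

At the upper boundary (n = 1.0 to n = 1.53) the reflected ray undergoes a half-wave phase shift.
At the lower boundary (n = 1.53 to n = 1.62) the reflected ray undergoes a half-wave phase shift.
The two reflections carry the same phase change, so no net offset.
With no net inversion, constructive interference in reflection requires 2 n t = m λ.
Minimum nonzero at m = 1: t = λ / (2 n) = 560 / (2 × 1.53) = 183 nm.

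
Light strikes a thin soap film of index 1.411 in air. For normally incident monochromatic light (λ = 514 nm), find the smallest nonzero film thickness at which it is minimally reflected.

At the upper boundary (n = 1.0 to n = 1.411) the reflected ray undergoes a half-wave phase shift.
At the lower boundary (n = 1.411 to n = 1.0) the reflected ray undergoes no phase shift.
Net: one phase inversion between the two reflected rays.
With one net inversion, destructive interference in reflection requires 2 n t = m λ.
Minimum nonzero at m = 1: t = λ / (2 n) = 514 / (2 × 1.411) = 182 nm.

182 nm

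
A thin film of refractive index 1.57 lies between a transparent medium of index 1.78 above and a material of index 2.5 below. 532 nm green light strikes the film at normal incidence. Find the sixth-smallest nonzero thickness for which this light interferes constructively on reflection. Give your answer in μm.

0.932 μm

At the upper boundary (n = 1.78 to n = 1.57) the reflected ray undergoes no phase shift.
At the lower boundary (n = 1.57 to n = 2.5) the reflected ray undergoes a half-wave phase shift.
Net: one phase inversion between the two reflected rays.
With one net inversion, constructive interference in reflection requires 2 n t = (m + ½) λ.
The sixth-smallest nonzero thickness corresponds to m = 5: t = (m + ½) λ / (2 n) = 5.50 × 532 / (2 × 1.57) = 932 nm.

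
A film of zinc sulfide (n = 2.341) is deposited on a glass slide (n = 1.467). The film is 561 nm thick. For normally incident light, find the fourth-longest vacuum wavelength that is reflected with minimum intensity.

657 nm

Ray reflecting at the top interface goes from n = 1.0 toward n = 2.341: a half-wave phase shift.
Ray reflecting at the bottom interface goes from n = 2.341 toward n = 1.467: no phase shift.
The two reflections differ by half a wavelength.
So the condition for destructive reflection is 2 n t = m λ.
λ = 2 n t / m. The fourth-longest wavelength is m = 4: λ = 2 × 2.341 × 561 / 4.00 = 657 nm.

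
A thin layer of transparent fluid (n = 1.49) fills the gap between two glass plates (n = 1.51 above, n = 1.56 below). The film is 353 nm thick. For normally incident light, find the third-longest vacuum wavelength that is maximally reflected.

421 nm

Top surface (1.51 → 1.49): reflection off a lower-index medium gives no phase shift.
Bottom surface (1.49 → 1.56): reflection off a higher-index medium gives a half-wave phase shift.
Exactly one π shift → a net half-wave offset.
For maximum reflection here: 2 n t = (m + ½) λ.
λ = 2 n t / (m + ½). The third-longest wavelength is m = 2: λ = 2 × 1.49 × 353 / 2.50 = 421 nm.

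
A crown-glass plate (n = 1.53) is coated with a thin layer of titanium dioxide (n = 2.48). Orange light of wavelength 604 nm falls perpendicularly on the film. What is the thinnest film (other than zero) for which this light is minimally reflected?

122 nm

Ray reflecting at the top interface goes from n = 1.0 toward n = 2.48: a half-wave phase shift.
Ray reflecting at the bottom interface goes from n = 2.48 toward n = 1.53: no phase shift.
Exactly one π shift → a net half-wave offset.
With one net inversion, destructive interference in reflection requires 2 n t = m λ.
Minimum nonzero at m = 1: t = λ / (2 n) = 604 / (2 × 2.48) = 122 nm.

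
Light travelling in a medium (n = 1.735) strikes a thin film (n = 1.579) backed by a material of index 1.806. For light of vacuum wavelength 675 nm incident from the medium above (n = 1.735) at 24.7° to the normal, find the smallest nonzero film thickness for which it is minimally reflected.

At the upper boundary (n = 1.735 to n = 1.579) the reflected ray undergoes no phase shift.
Bottom surface (1.579 → 1.806): reflection off a higher-index medium gives a half-wave phase shift.
Net: one phase inversion between the two reflected rays.
So the condition for destructive reflection is 2 n t cos θ_r = m λ.
Snell's law: 1.735 sin 24.7° = 1.579 sin θ_r → sin θ_r = 0.459, cos θ_r = 0.888.
Minimum nonzero at m = 1: t = λ / (2 n cos θ_r) = 675 / (2 × 1.579 × 0.888) = 241 nm.

241 nm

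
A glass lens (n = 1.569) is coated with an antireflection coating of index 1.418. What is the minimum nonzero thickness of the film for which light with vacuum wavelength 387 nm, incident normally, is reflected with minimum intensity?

At the upper boundary (n = 1.0 to n = 1.418) the reflected ray undergoes a half-wave phase shift.
Bottom surface (1.418 → 1.569): reflection off a higher-index medium gives a half-wave phase shift.
Zero or two π shifts → no net half-wave offset.
So the condition for destructive reflection is 2 n t = (m + ½) λ.
Minimum at m = 0: t = λ / (4 n) = 387 / (4 × 1.418) = 68.2 nm.

68.2 nm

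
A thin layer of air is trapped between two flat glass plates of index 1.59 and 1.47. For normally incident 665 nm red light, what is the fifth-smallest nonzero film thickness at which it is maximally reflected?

1496 nm

Ray reflecting at the top interface goes from n = 1.59 toward n = 1.0: no phase shift.
At the lower boundary (n = 1.0 to n = 1.47) the reflected ray undergoes a half-wave phase shift.
Exactly one π shift → a net half-wave offset.
With one net inversion, constructive interference in reflection requires 2 n t = (m + ½) λ.
The fifth-smallest nonzero thickness corresponds to m = 4: t = (m + ½) λ / (2 n) = 4.50 × 665 / (2 × 1.0) = 1496 nm.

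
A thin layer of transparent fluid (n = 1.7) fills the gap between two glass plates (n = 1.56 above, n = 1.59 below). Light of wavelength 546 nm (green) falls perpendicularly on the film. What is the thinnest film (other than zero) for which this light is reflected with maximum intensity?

At the upper boundary (n = 1.56 to n = 1.7) the reflected ray undergoes a half-wave phase shift.
At the lower boundary (n = 1.7 to n = 1.59) the reflected ray undergoes no phase shift.
The two reflections differ by half a wavelength.
So the condition for constructive reflection is 2 n t = (m + ½) λ.
Minimum at m = 0: t = λ / (4 n) = 546 / (4 × 1.7) = 80.3 nm.

80.3 nm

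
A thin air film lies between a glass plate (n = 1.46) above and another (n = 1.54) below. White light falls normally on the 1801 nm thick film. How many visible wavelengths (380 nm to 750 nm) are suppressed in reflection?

Top surface (1.46 → 1.0): reflection off a lower-index medium gives no phase shift.
Ray reflecting at the bottom interface goes from n = 1.0 toward n = 1.54: a half-wave phase shift.
Net: one phase inversion between the two reflected rays.
So the condition for destructive reflection is 2 n t = m λ.
λ = 2 n t / m = 3602 / m nm.
m=4: 901 nm (IR); m=5: 720 nm (visible); m=6: 600 nm (visible); m=7: 515 nm (visible); m=8: 450 nm (visible); m=9: 400 nm (visible); m=10: 360 nm (UV).

5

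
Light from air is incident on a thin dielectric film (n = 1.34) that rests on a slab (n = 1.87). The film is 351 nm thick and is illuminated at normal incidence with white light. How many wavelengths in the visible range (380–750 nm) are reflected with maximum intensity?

1

Top surface (1.0 → 1.34): reflection off a higher-index medium gives a half-wave phase shift.
At the lower boundary (n = 1.34 to n = 1.87) the reflected ray undergoes a half-wave phase shift.
Zero or two π shifts → no net half-wave offset.
With no net inversion, constructive interference in reflection requires 2 n t = m λ.
λ = 2 n t / m = 941 / m nm.
m=1: 941 nm (IR); m=2: 470 nm (visible); m=3: 314 nm (UV).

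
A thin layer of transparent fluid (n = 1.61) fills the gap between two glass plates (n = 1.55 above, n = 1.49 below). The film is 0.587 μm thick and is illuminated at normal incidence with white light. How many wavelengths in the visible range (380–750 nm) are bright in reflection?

At the upper boundary (n = 1.55 to n = 1.61) the reflected ray undergoes a half-wave phase shift.
Bottom surface (1.61 → 1.49): reflection off a lower-index medium gives no phase shift.
Exactly one π shift → a net half-wave offset.
For strong reflection here: 2 n t = (m + ½) λ.
λ = 2 n t / (m + ½) = 1890 / (m + ½) nm.
m=2: 756 nm (IR); m=3: 540 nm (visible); m=4: 420 nm (visible); m=5: 344 nm (UV).

2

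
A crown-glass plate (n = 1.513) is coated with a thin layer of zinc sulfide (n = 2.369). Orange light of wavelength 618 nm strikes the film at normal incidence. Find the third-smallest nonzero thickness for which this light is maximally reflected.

Top surface (1.0 → 2.369): reflection off a higher-index medium gives a half-wave phase shift.
Bottom surface (2.369 → 1.513): reflection off a lower-index medium gives no phase shift.
Exactly one π shift → a net half-wave offset.
So the condition for constructive reflection is 2 n t = (m + ½) λ.
The third-smallest nonzero thickness corresponds to m = 2: t = (m + ½) λ / (2 n) = 2.50 × 618 / (2 × 2.369) = 326 nm.

326 nm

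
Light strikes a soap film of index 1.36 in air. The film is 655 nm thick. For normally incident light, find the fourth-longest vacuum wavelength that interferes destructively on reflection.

445 nm

Ray reflecting at the top interface goes from n = 1.0 toward n = 1.36: a half-wave phase shift.
At the lower boundary (n = 1.36 to n = 1.0) the reflected ray undergoes no phase shift.
The two reflections differ by half a wavelength.
So the condition for destructive reflection is 2 n t = m λ.
λ = 2 n t / m. The fourth-longest wavelength is m = 4: λ = 2 × 1.36 × 655 / 4.00 = 445 nm.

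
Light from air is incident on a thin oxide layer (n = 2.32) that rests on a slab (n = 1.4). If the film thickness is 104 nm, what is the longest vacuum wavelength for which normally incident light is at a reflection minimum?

Ray reflecting at the top interface goes from n = 1.0 toward n = 2.32: a half-wave phase shift.
Bottom surface (2.32 → 1.4): reflection off a lower-index medium gives no phase shift.
The two reflections differ by half a wavelength.
For minimum reflection here: 2 n t = m λ.
λ = 2 n t / m. The longest wavelength is m = 1: λ = 2 × 2.32 × 104 / 1.00 = 483 nm.

483 nm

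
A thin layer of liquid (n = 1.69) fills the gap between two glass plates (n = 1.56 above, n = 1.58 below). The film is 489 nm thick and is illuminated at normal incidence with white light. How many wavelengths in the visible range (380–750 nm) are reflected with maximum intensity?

2

Ray reflecting at the top interface goes from n = 1.56 toward n = 1.69: a half-wave phase shift.
Ray reflecting at the bottom interface goes from n = 1.69 toward n = 1.58: no phase shift.
The two reflections differ by half a wavelength.
With one net inversion, constructive interference in reflection requires 2 n t = (m + ½) λ.
λ = 2 n t / (m + ½) = 1653 / (m + ½) nm.
m=1: 1102 nm (IR); m=2: 661 nm (visible); m=3: 472 nm (visible); m=4: 367 nm (UV).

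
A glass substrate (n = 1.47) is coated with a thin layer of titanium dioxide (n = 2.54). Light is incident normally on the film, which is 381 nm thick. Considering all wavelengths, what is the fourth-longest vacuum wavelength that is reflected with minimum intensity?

484 nm

Ray reflecting at the top interface goes from n = 1.0 toward n = 2.54: a half-wave phase shift.
Bottom surface (2.54 → 1.47): reflection off a lower-index medium gives no phase shift.
The two reflections differ by half a wavelength.
For weak reflection here: 2 n t = m λ.
λ = 2 n t / m. The fourth-longest wavelength is m = 4: λ = 2 × 2.54 × 381 / 4.00 = 484 nm.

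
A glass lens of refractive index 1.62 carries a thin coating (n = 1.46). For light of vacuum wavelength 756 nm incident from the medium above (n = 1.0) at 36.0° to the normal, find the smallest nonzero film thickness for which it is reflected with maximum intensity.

At the upper boundary (n = 1.0 to n = 1.46) the reflected ray undergoes a half-wave phase shift.
Bottom surface (1.46 → 1.62): reflection off a higher-index medium gives a half-wave phase shift.
The two reflections carry the same phase change, so no net offset.
For maximum reflection here: 2 n t cos θ_r = m λ.
Snell's law: 1.0 sin 36.0° = 1.46 sin θ_r → sin θ_r = 0.403, cos θ_r = 0.915.
Minimum nonzero at m = 1: t = λ / (2 n cos θ_r) = 756 / (2 × 1.46 × 0.915) = 283 nm.

283 nm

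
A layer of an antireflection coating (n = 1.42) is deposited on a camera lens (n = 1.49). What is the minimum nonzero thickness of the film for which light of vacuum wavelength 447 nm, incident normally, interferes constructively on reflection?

At the upper boundary (n = 1.0 to n = 1.42) the reflected ray undergoes a half-wave phase shift.
Ray reflecting at the bottom interface goes from n = 1.42 toward n = 1.49: a half-wave phase shift.
Zero or two π shifts → no net half-wave offset.
For strong reflection here: 2 n t = m λ.
Minimum nonzero at m = 1: t = λ / (2 n) = 447 / (2 × 1.42) = 157 nm.

157 nm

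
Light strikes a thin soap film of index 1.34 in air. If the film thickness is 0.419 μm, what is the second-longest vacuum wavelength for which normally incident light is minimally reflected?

561 nm

Top surface (1.0 → 1.34): reflection off a higher-index medium gives a half-wave phase shift.
At the lower boundary (n = 1.34 to n = 1.0) the reflected ray undergoes no phase shift.
Net: one phase inversion between the two reflected rays.
So the condition for destructive reflection is 2 n t = m λ.
λ = 2 n t / m. The second-longest wavelength is m = 2: λ = 2 × 1.34 × 419 / 2.00 = 561 nm.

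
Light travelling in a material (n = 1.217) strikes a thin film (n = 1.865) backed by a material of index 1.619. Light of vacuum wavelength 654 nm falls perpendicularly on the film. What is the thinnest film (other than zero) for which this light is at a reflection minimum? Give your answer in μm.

0.175 μm

Top surface (1.217 → 1.865): reflection off a higher-index medium gives a half-wave phase shift.
Bottom surface (1.865 → 1.619): reflection off a lower-index medium gives no phase shift.
Net: one phase inversion between the two reflected rays.
For minimum reflection here: 2 n t = m λ.
Minimum nonzero at m = 1: t = λ / (2 n) = 654 / (2 × 1.865) = 175 nm.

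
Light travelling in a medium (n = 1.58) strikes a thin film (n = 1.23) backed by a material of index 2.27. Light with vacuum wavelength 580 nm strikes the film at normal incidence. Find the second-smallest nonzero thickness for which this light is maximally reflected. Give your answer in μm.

0.354 μm

At the upper boundary (n = 1.58 to n = 1.23) the reflected ray undergoes no phase shift.
Bottom surface (1.23 → 2.27): reflection off a higher-index medium gives a half-wave phase shift.
Exactly one π shift → a net half-wave offset.
With one net inversion, constructive interference in reflection requires 2 n t = (m + ½) λ.
The second-smallest nonzero thickness corresponds to m = 1: t = (m + ½) λ / (2 n) = 1.50 × 580 / (2 × 1.23) = 354 nm.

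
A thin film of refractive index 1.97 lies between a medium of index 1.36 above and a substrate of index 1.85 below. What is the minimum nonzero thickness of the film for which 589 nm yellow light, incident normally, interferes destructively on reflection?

149 nm

Top surface (1.36 → 1.97): reflection off a higher-index medium gives a half-wave phase shift.
Bottom surface (1.97 → 1.85): reflection off a lower-index medium gives no phase shift.
Net: one phase inversion between the two reflected rays.
With one net inversion, destructive interference in reflection requires 2 n t = m λ.
Minimum nonzero at m = 1: t = λ / (2 n) = 589 / (2 × 1.97) = 149 nm.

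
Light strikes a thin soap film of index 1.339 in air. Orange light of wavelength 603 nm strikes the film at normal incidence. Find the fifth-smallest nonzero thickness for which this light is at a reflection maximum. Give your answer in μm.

Ray reflecting at the top interface goes from n = 1.0 toward n = 1.339: a half-wave phase shift.
Bottom surface (1.339 → 1.0): reflection off a lower-index medium gives no phase shift.
The two reflections differ by half a wavelength.
So the condition for constructive reflection is 2 n t = (m + ½) λ.
The fifth-smallest nonzero thickness corresponds to m = 4: t = (m + ½) λ / (2 n) = 4.50 × 603 / (2 × 1.339) = 1013 nm.

1.01 μm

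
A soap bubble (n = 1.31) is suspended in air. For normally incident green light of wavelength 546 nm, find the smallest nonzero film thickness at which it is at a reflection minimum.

At the upper boundary (n = 1.0 to n = 1.31) the reflected ray undergoes a half-wave phase shift.
Ray reflecting at the bottom interface goes from n = 1.31 toward n = 1.0: no phase shift.
Exactly one π shift → a net half-wave offset.
For dark reflection here: 2 n t = m λ.
Minimum nonzero at m = 1: t = λ / (2 n) = 546 / (2 × 1.31) = 208 nm.

208 nm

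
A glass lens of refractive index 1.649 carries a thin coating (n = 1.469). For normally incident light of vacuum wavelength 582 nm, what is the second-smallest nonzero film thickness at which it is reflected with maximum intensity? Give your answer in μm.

Top surface (1.0 → 1.469): reflection off a higher-index medium gives a half-wave phase shift.
Ray reflecting at the bottom interface goes from n = 1.469 toward n = 1.649: a half-wave phase shift.
Net: no relative phase inversion (both shifts match).
For maximum reflection here: 2 n t = m λ.
The second-smallest nonzero thickness corresponds to m = 2: t = m λ / (2 n) = 2.00 × 582 / (2 × 1.469) = 396 nm.

0.396 μm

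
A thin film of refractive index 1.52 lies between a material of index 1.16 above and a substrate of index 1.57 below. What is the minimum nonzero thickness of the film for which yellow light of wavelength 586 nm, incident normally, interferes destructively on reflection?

96.4 nm

Ray reflecting at the top interface goes from n = 1.16 toward n = 1.52: a half-wave phase shift.
Bottom surface (1.52 → 1.57): reflection off a higher-index medium gives a half-wave phase shift.
The two reflections carry the same phase change, so no net offset.
So the condition for destructive reflection is 2 n t = (m + ½) λ.
Minimum at m = 0: t = λ / (4 n) = 586 / (4 × 1.52) = 96.4 nm.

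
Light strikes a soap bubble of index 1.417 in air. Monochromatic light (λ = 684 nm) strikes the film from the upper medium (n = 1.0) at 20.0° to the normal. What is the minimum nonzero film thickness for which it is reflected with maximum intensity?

Ray reflecting at the top interface goes from n = 1.0 toward n = 1.417: a half-wave phase shift.
Ray reflecting at the bottom interface goes from n = 1.417 toward n = 1.0: no phase shift.
Net: one phase inversion between the two reflected rays.
So the condition for constructive reflection is 2 n t cos θ_r = (m + ½) λ.
Snell's law: 1.0 sin 20.0° = 1.417 sin θ_r → sin θ_r = 0.241, cos θ_r = 0.970.
Minimum at m = 0: t = λ / (4 n cos θ_r) = 684 / (4 × 1.417 × 0.970) = 124 nm.

124 nm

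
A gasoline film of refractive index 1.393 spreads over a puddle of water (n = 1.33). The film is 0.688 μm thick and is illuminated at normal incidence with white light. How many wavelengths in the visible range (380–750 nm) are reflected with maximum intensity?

At the upper boundary (n = 1.0 to n = 1.393) the reflected ray undergoes a half-wave phase shift.
At the lower boundary (n = 1.393 to n = 1.33) the reflected ray undergoes no phase shift.
The two reflections differ by half a wavelength.
So the condition for constructive reflection is 2 n t = (m + ½) λ.
λ = 2 n t / (m + ½) = 1917 / (m + ½) nm.
m=2: 767 nm (IR); m=3: 548 nm (visible); m=4: 426 nm (visible); m=5: 349 nm (UV).

2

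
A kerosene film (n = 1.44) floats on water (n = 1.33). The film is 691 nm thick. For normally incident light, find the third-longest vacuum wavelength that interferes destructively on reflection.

663 nm

Top surface (1.0 → 1.44): reflection off a higher-index medium gives a half-wave phase shift.
Bottom surface (1.44 → 1.33): reflection off a lower-index medium gives no phase shift.
The two reflections differ by half a wavelength.
For dark reflection here: 2 n t = m λ.
λ = 2 n t / m. The third-longest wavelength is m = 3: λ = 2 × 1.44 × 691 / 3.00 = 663 nm.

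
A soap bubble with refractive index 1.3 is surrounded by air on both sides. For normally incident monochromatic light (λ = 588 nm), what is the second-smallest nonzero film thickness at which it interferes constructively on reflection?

339 nm

Ray reflecting at the top interface goes from n = 1.0 toward n = 1.3: a half-wave phase shift.
At the lower boundary (n = 1.3 to n = 1.0) the reflected ray undergoes no phase shift.
The two reflections differ by half a wavelength.
For strong reflection here: 2 n t = (m + ½) λ.
The second-smallest nonzero thickness corresponds to m = 1: t = (m + ½) λ / (2 n) = 1.50 × 588 / (2 × 1.3) = 339 nm.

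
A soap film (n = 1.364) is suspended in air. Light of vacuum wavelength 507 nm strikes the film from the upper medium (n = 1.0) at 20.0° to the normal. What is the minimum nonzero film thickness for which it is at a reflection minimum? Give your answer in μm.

0.192 μm

Ray reflecting at the top interface goes from n = 1.0 toward n = 1.364: a half-wave phase shift.
Bottom surface (1.364 → 1.0): reflection off a lower-index medium gives no phase shift.
Exactly one π shift → a net half-wave offset.
For weak reflection here: 2 n t cos θ_r = m λ.
Snell's law: 1.0 sin 20.0° = 1.364 sin θ_r → sin θ_r = 0.251, cos θ_r = 0.968.
Minimum nonzero at m = 1: t = λ / (2 n cos θ_r) = 507 / (2 × 1.364 × 0.968) = 192 nm.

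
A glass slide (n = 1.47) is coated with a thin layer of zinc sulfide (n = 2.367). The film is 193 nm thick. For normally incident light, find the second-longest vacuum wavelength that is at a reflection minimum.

Ray reflecting at the top interface goes from n = 1.0 toward n = 2.367: a half-wave phase shift.
At the lower boundary (n = 2.367 to n = 1.47) the reflected ray undergoes no phase shift.
Exactly one π shift → a net half-wave offset.
With one net inversion, destructive interference in reflection requires 2 n t = m λ.
λ = 2 n t / m. The second-longest wavelength is m = 2: λ = 2 × 2.367 × 193 / 2.00 = 457 nm.

457 nm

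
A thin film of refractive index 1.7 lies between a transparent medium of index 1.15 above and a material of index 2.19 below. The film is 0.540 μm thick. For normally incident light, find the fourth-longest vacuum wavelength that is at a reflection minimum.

At the upper boundary (n = 1.15 to n = 1.7) the reflected ray undergoes a half-wave phase shift.
Ray reflecting at the bottom interface goes from n = 1.7 toward n = 2.19: a half-wave phase shift.
Zero or two π shifts → no net half-wave offset.
So the condition for destructive reflection is 2 n t = (m + ½) λ.
λ = 2 n t / (m + ½). The fourth-longest wavelength is m = 3: λ = 2 × 1.7 × 540 / 3.50 = 525 nm.

525 nm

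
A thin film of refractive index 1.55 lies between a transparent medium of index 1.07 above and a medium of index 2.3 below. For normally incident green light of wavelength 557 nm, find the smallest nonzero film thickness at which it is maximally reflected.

Ray reflecting at the top interface goes from n = 1.07 toward n = 1.55: a half-wave phase shift.
Bottom surface (1.55 → 2.3): reflection off a higher-index medium gives a half-wave phase shift.
The two reflections carry the same phase change, so no net offset.
So the condition for constructive reflection is 2 n t = m λ.
Minimum nonzero at m = 1: t = λ / (2 n) = 557 / (2 × 1.55) = 180 nm.

180 nm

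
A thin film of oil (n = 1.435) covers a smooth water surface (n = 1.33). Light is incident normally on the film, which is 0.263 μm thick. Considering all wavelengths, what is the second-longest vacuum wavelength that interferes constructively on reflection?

503 nm

Ray reflecting at the top interface goes from n = 1.0 toward n = 1.435: a half-wave phase shift.
Ray reflecting at the bottom interface goes from n = 1.435 toward n = 1.33: no phase shift.
Exactly one π shift → a net half-wave offset.
For strong reflection here: 2 n t = (m + ½) λ.
λ = 2 n t / (m + ½). The second-longest wavelength is m = 1: λ = 2 × 1.435 × 263 / 1.50 = 503 nm.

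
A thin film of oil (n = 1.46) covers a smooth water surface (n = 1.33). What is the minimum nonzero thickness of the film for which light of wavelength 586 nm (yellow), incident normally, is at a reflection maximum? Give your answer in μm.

0.100 μm

Ray reflecting at the top interface goes from n = 1.0 toward n = 1.46: a half-wave phase shift.
Ray reflecting at the bottom interface goes from n = 1.46 toward n = 1.33: no phase shift.
Exactly one π shift → a net half-wave offset.
For maximum reflection here: 2 n t = (m + ½) λ.
Minimum at m = 0: t = λ / (4 n) = 586 / (4 × 1.46) = 100 nm.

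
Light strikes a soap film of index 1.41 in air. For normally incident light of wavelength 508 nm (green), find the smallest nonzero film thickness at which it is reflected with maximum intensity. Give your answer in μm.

Top surface (1.0 → 1.41): reflection off a higher-index medium gives a half-wave phase shift.
Ray reflecting at the bottom interface goes from n = 1.41 toward n = 1.0: no phase shift.
Exactly one π shift → a net half-wave offset.
So the condition for constructive reflection is 2 n t = (m + ½) λ.
Minimum at m = 0: t = λ / (4 n) = 508 / (4 × 1.41) = 90.1 nm.

0.0901 μm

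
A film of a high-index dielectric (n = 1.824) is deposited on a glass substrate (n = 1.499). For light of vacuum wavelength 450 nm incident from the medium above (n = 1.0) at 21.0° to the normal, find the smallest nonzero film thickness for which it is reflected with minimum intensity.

126 nm

Top surface (1.0 → 1.824): reflection off a higher-index medium gives a half-wave phase shift.
Ray reflecting at the bottom interface goes from n = 1.824 toward n = 1.499: no phase shift.
Net: one phase inversion between the two reflected rays.
With one net inversion, destructive interference in reflection requires 2 n t cos θ_r = m λ.
Snell's law: 1.0 sin 21.0° = 1.824 sin θ_r → sin θ_r = 0.196, cos θ_r = 0.981.
Minimum nonzero at m = 1: t = λ / (2 n cos θ_r) = 450 / (2 × 1.824 × 0.981) = 126 nm.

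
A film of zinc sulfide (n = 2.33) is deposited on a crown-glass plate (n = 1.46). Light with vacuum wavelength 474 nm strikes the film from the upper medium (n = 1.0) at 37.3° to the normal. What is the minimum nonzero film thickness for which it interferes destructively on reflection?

Ray reflecting at the top interface goes from n = 1.0 toward n = 2.33: a half-wave phase shift.
At the lower boundary (n = 2.33 to n = 1.46) the reflected ray undergoes no phase shift.
The two reflections differ by half a wavelength.
So the condition for destructive reflection is 2 n t cos θ_r = m λ.
Snell's law: 1.0 sin 37.3° = 2.33 sin θ_r → sin θ_r = 0.260, cos θ_r = 0.966.
Minimum nonzero at m = 1: t = λ / (2 n cos θ_r) = 474 / (2 × 2.33 × 0.966) = 105 nm.

105 nm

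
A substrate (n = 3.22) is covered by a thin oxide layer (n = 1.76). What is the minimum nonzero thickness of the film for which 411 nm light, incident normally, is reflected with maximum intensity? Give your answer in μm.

0.117 μm

At the upper boundary (n = 1.0 to n = 1.76) the reflected ray undergoes a half-wave phase shift.
Ray reflecting at the bottom interface goes from n = 1.76 toward n = 3.22: a half-wave phase shift.
The two reflections carry the same phase change, so no net offset.
For maximum reflection here: 2 n t = m λ.
Minimum nonzero at m = 1: t = λ / (2 n) = 411 / (2 × 1.76) = 117 nm.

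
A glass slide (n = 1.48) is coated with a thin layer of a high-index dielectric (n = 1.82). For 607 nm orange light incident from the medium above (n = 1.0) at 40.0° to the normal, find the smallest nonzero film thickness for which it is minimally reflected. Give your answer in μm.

Top surface (1.0 → 1.82): reflection off a higher-index medium gives a half-wave phase shift.
At the lower boundary (n = 1.82 to n = 1.48) the reflected ray undergoes no phase shift.
Net: one phase inversion between the two reflected rays.
So the condition for destructive reflection is 2 n t cos θ_r = m λ.
Snell's law: 1.0 sin 40.0° = 1.82 sin θ_r → sin θ_r = 0.353, cos θ_r = 0.936.
Minimum nonzero at m = 1: t = λ / (2 n cos θ_r) = 607 / (2 × 1.82 × 0.936) = 178 nm.

0.178 μm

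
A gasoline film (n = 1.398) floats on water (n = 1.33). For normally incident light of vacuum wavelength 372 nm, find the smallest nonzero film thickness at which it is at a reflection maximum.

66.5 nm

Top surface (1.0 → 1.398): reflection off a higher-index medium gives a half-wave phase shift.
At the lower boundary (n = 1.398 to n = 1.33) the reflected ray undergoes no phase shift.
The two reflections differ by half a wavelength.
For strong reflection here: 2 n t = (m + ½) λ.
Minimum at m = 0: t = λ / (4 n) = 372 / (4 × 1.398) = 66.5 nm.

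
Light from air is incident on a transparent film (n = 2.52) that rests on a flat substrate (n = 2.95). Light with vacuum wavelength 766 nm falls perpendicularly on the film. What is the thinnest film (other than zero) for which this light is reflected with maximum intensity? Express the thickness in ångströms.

1520 Å

Ray reflecting at the top interface goes from n = 1.0 toward n = 2.52: a half-wave phase shift.
Bottom surface (2.52 → 2.95): reflection off a higher-index medium gives a half-wave phase shift.
The two reflections carry the same phase change, so no net offset.
So the condition for constructive reflection is 2 n t = m λ.
Minimum nonzero at m = 1: t = λ / (2 n) = 766 / (2 × 2.52) = 152 nm.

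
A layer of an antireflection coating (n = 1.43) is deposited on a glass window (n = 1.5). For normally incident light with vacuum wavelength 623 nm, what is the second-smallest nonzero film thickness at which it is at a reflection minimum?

327 nm

Top surface (1.0 → 1.43): reflection off a higher-index medium gives a half-wave phase shift.
At the lower boundary (n = 1.43 to n = 1.5) the reflected ray undergoes a half-wave phase shift.
The two reflections carry the same phase change, so no net offset.
For weak reflection here: 2 n t = (m + ½) λ.
The second-smallest nonzero thickness corresponds to m = 1: t = (m + ½) λ / (2 n) = 1.50 × 623 / (2 × 1.43) = 327 nm.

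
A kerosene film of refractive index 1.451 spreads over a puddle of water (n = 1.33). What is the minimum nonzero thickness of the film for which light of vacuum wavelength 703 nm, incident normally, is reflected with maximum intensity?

121 nm

Ray reflecting at the top interface goes from n = 1.0 toward n = 1.451: a half-wave phase shift.
Ray reflecting at the bottom interface goes from n = 1.451 toward n = 1.33: no phase shift.
The two reflections differ by half a wavelength.
With one net inversion, constructive interference in reflection requires 2 n t = (m + ½) λ.
Minimum at m = 0: t = λ / (4 n) = 703 / (4 × 1.451) = 121 nm.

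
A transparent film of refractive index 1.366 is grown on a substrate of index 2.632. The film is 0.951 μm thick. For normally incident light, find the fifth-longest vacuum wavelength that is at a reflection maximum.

520 nm

Ray reflecting at the top interface goes from n = 1.0 toward n = 1.366: a half-wave phase shift.
At the lower boundary (n = 1.366 to n = 2.632) the reflected ray undergoes a half-wave phase shift.
Zero or two π shifts → no net half-wave offset.
With no net inversion, constructive interference in reflection requires 2 n t = m λ.
λ = 2 n t / m. The fifth-longest wavelength is m = 5: λ = 2 × 1.366 × 951 / 5.00 = 520 nm.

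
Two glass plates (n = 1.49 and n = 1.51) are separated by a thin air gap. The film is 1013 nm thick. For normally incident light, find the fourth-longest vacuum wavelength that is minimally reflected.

Ray reflecting at the top interface goes from n = 1.49 toward n = 1.0: no phase shift.
Bottom surface (1.0 → 1.51): reflection off a higher-index medium gives a half-wave phase shift.
The two reflections differ by half a wavelength.
For dark reflection here: 2 n t = m λ.
λ = 2 n t / m. The fourth-longest wavelength is m = 4: λ = 2 × 1.0 × 1013 / 4.00 = 507 nm.

507 nm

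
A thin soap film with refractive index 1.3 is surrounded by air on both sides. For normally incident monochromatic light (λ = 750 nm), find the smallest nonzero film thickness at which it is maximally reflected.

144 nm

At the upper boundary (n = 1.0 to n = 1.3) the reflected ray undergoes a half-wave phase shift.
Ray reflecting at the bottom interface goes from n = 1.3 toward n = 1.0: no phase shift.
Exactly one π shift → a net half-wave offset.
So the condition for constructive reflection is 2 n t = (m + ½) λ.
Minimum at m = 0: t = λ / (4 n) = 750 / (4 × 1.3) = 144 nm.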